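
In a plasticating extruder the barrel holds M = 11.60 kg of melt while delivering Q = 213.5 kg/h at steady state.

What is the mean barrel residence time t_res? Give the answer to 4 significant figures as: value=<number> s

Convert throughput: Q = 213.5 kg/h = 213.5/3600 = 0.0593056 kg/s
Mean residence time: t_res = M/Q_s = 11.60 kg / 0.0593056 kg/s = 195.597 s

value=195.6 s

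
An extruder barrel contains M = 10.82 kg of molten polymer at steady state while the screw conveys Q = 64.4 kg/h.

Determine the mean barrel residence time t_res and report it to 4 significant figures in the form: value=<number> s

Convert throughput: Q = 64.4 kg/h = 64.4/3600 = 0.0178889 kg/s
t_res = M / Q_s = 10.82 / 0.0178889 = 604.845 s

value=604.8 s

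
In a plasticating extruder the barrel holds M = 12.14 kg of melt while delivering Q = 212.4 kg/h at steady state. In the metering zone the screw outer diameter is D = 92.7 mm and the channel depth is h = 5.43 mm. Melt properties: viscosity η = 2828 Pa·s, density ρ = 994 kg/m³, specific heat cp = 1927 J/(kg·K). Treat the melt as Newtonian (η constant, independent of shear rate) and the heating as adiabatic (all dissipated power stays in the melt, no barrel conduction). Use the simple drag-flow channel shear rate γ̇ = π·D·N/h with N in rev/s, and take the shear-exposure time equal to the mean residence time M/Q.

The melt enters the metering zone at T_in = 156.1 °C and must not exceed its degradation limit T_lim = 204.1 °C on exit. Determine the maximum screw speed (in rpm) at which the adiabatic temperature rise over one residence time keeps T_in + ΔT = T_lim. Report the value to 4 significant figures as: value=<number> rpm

Convert throughput: Q = 212.4 kg/h = 212.4/3600 = 0.059 kg/s
t_res = M / Q_s = 12.14 / 0.059 = 205.763 s
Geometry in SI: D = 92.7 mm → 0.0927 m, h = 5.43 mm → 0.00543 m
ΔT_a = T_lim − T_in = 204.1 °C − 156.1 °C = 48 K
γ̇_max² = ΔT_a·ρ·cp / (η·t_res) = [48 × 994 × 1927] / [2828 × 205.763] = 158.002 s⁻²
γ̇_max = sqrt(158.002) = 12.5699 s⁻¹
Solve γ̇ = πDN/h for N: N_max = γ̇_max·h/(π·D) = 12.5699 × 0.00543 / (π × 0.0927) = 0.23437 rev/s = 14.0622 rpm

value=14.06 rpm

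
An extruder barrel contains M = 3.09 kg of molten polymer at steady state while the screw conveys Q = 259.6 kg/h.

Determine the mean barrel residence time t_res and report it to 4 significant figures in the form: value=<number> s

value=42.85 s

Throughput in SI: Q_s = 259.6 kg/h ÷ 3600 s/h = 0.0721111 kg/s
Mean residence time: t_res = M/Q_s = 3.09 kg / 0.0721111 kg/s = 42.8505 s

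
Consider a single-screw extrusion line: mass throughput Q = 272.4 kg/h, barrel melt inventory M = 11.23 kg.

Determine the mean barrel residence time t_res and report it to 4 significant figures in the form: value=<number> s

Q_s = Q / 3600 = 272.4 / 3600 = 0.0756667 kg/s
t_res = M / Q_s = 11.23 ÷ 0.0756667 = 148.414 s

value=148.4 s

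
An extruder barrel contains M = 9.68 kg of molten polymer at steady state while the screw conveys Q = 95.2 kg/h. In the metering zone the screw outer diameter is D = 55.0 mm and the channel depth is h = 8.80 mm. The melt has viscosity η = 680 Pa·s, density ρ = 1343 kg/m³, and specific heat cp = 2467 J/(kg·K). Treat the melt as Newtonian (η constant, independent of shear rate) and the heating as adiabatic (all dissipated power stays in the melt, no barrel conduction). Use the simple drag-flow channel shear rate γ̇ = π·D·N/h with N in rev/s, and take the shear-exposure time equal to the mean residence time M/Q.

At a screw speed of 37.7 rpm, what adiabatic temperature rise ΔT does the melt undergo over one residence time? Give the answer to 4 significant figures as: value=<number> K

Throughput in SI: Q_s = 95.2 kg/h ÷ 3600 s/h = 0.0264444 kg/s
t_res = M / Q_s = 9.68 ÷ 0.0264444 = 366.05 s
Convert to SI: D = 0.055 m, h = 0.0088 m, N = 37.7/60 = 0.628333 rev/s
Shear rate: γ̇ = πDN/h = π·0.055·0.628333/0.0088 = 12.3373 s⁻¹
ΔT = η·γ̇²·t_res/(ρ·cp) = [680 × 12.3373² × 366.05] / [1343 × 2467] = 11.4352 K

value=11.44 K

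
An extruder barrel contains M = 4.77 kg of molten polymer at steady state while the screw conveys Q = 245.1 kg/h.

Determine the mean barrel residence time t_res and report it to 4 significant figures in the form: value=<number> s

value=70.06 s

Convert throughput: Q = 245.1 kg/h = 245.1/3600 = 0.0680833 kg/s
t_res = M / Q_s = 4.77 / 0.0680833 = 70.0612 s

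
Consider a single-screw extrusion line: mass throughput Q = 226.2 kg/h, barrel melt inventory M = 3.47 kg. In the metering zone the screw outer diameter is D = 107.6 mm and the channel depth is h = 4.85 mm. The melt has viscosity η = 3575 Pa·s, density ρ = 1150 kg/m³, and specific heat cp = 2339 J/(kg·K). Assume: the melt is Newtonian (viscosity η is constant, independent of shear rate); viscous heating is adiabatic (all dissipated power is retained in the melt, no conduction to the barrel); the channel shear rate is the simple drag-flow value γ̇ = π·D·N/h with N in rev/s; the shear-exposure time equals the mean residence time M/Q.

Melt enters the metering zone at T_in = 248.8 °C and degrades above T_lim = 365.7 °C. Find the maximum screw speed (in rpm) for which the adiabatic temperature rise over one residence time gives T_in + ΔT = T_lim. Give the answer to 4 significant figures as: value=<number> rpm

value=34.36 rpm

Convert throughput: Q = 226.2 kg/h = 226.2/3600 = 0.0628333 kg/s
t_res = M / Q_s = 3.47 ÷ 0.0628333 = 55.2255 s
Convert to metres: D = 0.1076 m, h = 0.00485 m
ΔT_a = T_lim − T_in = 365.7 °C − 248.8 °C = 116.9 K
γ̇_max² = ΔT_a·ρ·cp/(η·t_res) = 116.9·1150·2339/(3575·55.2255) = 1592.67 s⁻²
Take the square root: γ̇_max = √(1592.67) = 39.9083 s⁻¹
Solve γ̇ = πDN/h for N: N_max = γ̇_max·h/(π·D) = 39.9083 × 0.00485 / (π × 0.1076) = 0.572589 rev/s = 34.3554 rpm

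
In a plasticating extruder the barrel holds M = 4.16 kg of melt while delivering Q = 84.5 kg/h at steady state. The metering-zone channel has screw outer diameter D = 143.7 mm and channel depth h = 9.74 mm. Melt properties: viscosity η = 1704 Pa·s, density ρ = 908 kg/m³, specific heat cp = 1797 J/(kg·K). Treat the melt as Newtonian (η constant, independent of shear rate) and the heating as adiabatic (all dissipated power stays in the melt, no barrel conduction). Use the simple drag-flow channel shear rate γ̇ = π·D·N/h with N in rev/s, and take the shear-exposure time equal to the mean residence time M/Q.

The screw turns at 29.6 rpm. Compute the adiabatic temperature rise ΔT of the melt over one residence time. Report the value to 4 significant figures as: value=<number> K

value=96.77 K

Throughput in SI: Q_s = 84.5 kg/h ÷ 3600 s/h = 0.0234722 kg/s
t_res = M / Q_s = 4.16 ÷ 0.0234722 = 177.231 s
Geometry in metres: D = 143.7 mm → 0.1437 m, h = 9.74 mm → 0.00974 m; screw speed N = 29.6 rpm = 0.493333 rev/s
Shear rate: γ̇ = πDN/h = π·0.1437·0.493333/0.00974 = 22.8659 s⁻¹
ΔT = η·γ̇²·t_res/(ρ·cp) = [1704 × 22.8659² × 177.231] / [908 × 1797] = 96.7723 K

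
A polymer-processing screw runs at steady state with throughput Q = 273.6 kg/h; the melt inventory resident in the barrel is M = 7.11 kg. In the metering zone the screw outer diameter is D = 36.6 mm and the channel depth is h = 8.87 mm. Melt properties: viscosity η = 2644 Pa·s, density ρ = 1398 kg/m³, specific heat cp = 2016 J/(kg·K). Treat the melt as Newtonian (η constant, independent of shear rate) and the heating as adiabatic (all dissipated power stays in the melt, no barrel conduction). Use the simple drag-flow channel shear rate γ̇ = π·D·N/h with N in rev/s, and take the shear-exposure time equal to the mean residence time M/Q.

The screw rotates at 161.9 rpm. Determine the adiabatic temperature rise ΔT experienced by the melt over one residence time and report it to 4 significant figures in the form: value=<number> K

value=107.4 K

Q_s = Q / 3600 = 273.6 / 3600 = 0.076 kg/s
t_res = M / Q_s = 7.11 ÷ 0.076 = 93.5526 s
D = 36.6 mm = 0.0366 m;  h = 8.87 mm = 0.00887 m;  N = 161.9 rpm / 60 = 2.69833 rev/s
γ̇ = π D N / h = (π)(0.0366)(2.69833) / 0.00887 = 34.9786 s⁻¹
ΔT = η·γ̇²·t_res / (ρ·cp) = 2644 · (34.9786)² · 93.5526 / (1398 · 2016) = 107.381 K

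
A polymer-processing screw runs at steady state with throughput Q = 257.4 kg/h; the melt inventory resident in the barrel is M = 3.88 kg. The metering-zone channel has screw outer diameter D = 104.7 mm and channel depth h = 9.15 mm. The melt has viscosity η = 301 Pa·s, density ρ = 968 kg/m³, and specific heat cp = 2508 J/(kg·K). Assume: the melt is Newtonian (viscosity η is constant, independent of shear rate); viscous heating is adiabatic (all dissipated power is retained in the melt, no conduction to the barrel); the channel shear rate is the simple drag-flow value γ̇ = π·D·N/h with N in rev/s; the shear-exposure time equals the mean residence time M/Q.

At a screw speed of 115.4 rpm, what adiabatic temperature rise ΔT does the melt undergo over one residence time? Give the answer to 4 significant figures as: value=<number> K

value=32.16 K

Throughput in SI: Q_s = 257.4 kg/h ÷ 3600 s/h = 0.0715 kg/s
t_res = M / Q_s = 3.88 / 0.0715 = 54.2657 s
D = 104.7 mm = 0.1047 m;  h = 9.15 mm = 0.00915 m;  N = 115.4 rpm / 60 = 1.92333 rev/s
γ̇ = π D N / h = (π)(0.1047)(1.92333) / 0.00915 = 69.1401 s⁻¹
Adiabatic rise: ΔT = η γ̇² t_res / (ρ cp) = 301·(69.1401)²·54.2657 / (968·2508) = 32.1625 K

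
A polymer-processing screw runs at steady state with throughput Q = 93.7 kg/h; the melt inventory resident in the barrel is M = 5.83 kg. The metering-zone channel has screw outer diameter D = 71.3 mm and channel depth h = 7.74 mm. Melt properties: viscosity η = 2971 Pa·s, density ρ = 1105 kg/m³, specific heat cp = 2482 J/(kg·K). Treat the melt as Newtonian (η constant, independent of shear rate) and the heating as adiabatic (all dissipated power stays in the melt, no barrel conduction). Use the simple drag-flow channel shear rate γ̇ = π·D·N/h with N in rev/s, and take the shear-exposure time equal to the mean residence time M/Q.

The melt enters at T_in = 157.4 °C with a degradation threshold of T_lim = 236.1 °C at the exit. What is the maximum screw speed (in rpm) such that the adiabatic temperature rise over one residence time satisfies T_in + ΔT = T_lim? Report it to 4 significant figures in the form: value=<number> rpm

Throughput in SI: Q_s = 93.7 kg/h ÷ 3600 s/h = 0.0260278 kg/s
t_res = M / Q_s = 5.83 ÷ 0.0260278 = 223.991 s
Convert to metres: D = 0.0713 m, h = 0.00774 m
ΔT_a = T_lim − T_in = 236.1 °C − 157.4 °C = 78.7 K
γ̇_max² = ΔT_a·ρ·cp/(η·t_res) = 78.7·1105·2482/(2971·223.991) = 324.343 s⁻²
γ̇_max = sqrt(324.343) = 18.0095 s⁻¹
Solve γ̇ = πDN/h for N: N_max = γ̇_max·h/(π·D) = 18.0095 × 0.00774 / (π × 0.0713) = 0.622306 rev/s = 37.3384 rpm

value=37.34 rpm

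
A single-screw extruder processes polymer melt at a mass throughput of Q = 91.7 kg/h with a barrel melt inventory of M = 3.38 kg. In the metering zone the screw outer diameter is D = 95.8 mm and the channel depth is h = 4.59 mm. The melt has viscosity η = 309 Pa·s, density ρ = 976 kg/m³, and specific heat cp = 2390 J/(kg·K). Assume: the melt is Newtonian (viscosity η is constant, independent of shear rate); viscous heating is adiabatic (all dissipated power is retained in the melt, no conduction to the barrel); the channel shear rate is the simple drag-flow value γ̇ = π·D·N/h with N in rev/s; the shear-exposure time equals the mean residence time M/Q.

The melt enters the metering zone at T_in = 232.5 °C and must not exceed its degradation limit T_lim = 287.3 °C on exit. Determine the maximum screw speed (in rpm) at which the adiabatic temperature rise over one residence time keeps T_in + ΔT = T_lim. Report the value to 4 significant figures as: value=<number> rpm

value=51.09 rpm

Throughput in SI: Q_s = 91.7 kg/h ÷ 3600 s/h = 0.0254722 kg/s
Mean residence time: t_res = M/Q_s = 3.38 kg / 0.0254722 kg/s = 132.694 s
Convert to metres: D = 0.0958 m, h = 0.00459 m
ΔT_a = T_lim − T_in = 287.3 − 232.5 = 54.8 K
γ̇_max² = ΔT_a·ρ·cp/(η·t_res) = 54.8·976·2390/(309·132.694) = 3117.6 s⁻²
Take the square root: γ̇_max = √(3117.6) = 55.8354 s⁻¹
Solve γ̇ = πDN/h for N: N_max = γ̇_max·h/(π·D) = 55.8354 × 0.00459 / (π × 0.0958) = 0.851544 rev/s = 51.0927 rpm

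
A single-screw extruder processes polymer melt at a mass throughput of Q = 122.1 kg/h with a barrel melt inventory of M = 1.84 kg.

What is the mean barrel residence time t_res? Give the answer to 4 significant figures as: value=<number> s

value=54.25 s

Convert throughput: Q = 122.1 kg/h = 122.1/3600 = 0.0339167 kg/s
t_res = M / Q_s = 1.84 ÷ 0.0339167 = 54.2506 s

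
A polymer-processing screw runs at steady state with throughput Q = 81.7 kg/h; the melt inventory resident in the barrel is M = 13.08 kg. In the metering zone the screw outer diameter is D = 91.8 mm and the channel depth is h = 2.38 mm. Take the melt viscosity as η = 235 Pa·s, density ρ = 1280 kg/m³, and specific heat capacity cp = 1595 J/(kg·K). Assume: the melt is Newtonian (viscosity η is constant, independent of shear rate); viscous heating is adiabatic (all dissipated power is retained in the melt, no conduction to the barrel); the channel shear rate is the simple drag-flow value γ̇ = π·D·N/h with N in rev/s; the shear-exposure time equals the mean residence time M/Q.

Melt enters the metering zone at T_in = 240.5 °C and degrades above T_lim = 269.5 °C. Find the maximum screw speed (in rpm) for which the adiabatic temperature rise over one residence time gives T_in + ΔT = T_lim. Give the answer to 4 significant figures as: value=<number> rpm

value=10.35 rpm

Convert throughput: Q = 81.7 kg/h = 81.7/3600 = 0.0226944 kg/s
t_res = M / Q_s = 13.08 / 0.0226944 = 576.353 s
Geometry in SI: D = 91.8 mm → 0.0918 m, h = 2.38 mm → 0.00238 m
Allowable rise: ΔT_a = T_lim − T_in = 269.5 − 240.5 = 29 K
γ̇_max² = ΔT_a·ρ·cp / (η·t_res) = [29 × 1280 × 1595] / [235 × 576.353] = 437.132 s⁻²
γ̇_max = sqrt(437.132) = 20.9077 s⁻¹
N_max = γ̇_max·h / (π·D) = 20.9077 · 0.00238 / (π · 0.0918) = 0.17254 rev/s = 10.3524 rpm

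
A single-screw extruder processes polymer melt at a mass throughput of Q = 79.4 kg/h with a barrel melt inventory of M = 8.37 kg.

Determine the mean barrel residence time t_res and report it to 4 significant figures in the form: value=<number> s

Q_s = Q / 3600 = 79.4 / 3600 = 0.0220556 kg/s
Mean residence time: t_res = M/Q_s = 8.37 kg / 0.0220556 kg/s = 379.496 s

value=379.5 s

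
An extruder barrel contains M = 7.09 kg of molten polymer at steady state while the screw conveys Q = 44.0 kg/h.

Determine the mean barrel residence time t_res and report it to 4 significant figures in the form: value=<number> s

Throughput in SI: Q_s = 44.0 kg/h ÷ 3600 s/h = 0.0122222 kg/s
t_res = M / Q_s = 7.09 ÷ 0.0122222 = 580.091 s

value=580.1 s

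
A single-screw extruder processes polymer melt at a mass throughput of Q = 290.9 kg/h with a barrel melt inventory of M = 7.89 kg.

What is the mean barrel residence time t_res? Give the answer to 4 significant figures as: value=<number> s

value=97.64 s

Throughput in SI: Q_s = 290.9 kg/h ÷ 3600 s/h = 0.0808056 kg/s
t_res = M / Q_s = 7.89 ÷ 0.0808056 = 97.6418 s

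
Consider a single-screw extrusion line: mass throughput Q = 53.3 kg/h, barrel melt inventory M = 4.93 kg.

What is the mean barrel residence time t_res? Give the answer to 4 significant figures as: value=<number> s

value=333.0 s

Q_s = Q / 3600 = 53.3 / 3600 = 0.0148056 kg/s
Mean residence time: t_res = M/Q_s = 4.93 kg / 0.0148056 kg/s = 332.983 s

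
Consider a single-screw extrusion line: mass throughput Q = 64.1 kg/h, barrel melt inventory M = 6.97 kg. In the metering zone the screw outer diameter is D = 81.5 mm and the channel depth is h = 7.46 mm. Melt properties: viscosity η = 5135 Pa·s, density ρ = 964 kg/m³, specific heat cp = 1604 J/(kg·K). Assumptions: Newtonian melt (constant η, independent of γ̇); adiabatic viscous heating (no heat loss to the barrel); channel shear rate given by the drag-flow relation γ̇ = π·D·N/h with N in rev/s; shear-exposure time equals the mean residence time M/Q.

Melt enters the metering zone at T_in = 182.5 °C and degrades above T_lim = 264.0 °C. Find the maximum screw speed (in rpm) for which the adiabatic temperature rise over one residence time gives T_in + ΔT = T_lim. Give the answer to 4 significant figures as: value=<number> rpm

Q_s = Q / 3600 = 64.1 / 3600 = 0.0178056 kg/s
Mean residence time: t_res = M/Q_s = 6.97 kg / 0.0178056 kg/s = 391.451 s
Geometry in SI: D = 81.5 mm → 0.0815 m, h = 7.46 mm → 0.00746 m
ΔT_a = T_lim − T_in = 264.0 − 182.5 = 81.5 K
γ̇_max² = ΔT_a·ρ·cp / (η·t_res) = [81.5 × 964 × 1604] / [5135 × 391.451] = 62.6933 s⁻²
γ̇_max = √62.6933 = 7.91791 s⁻¹
N_max = γ̇_max h / (πD) = 7.91791·0.00746/(π·0.0815) = 0.230697 rev/s → ×60 = 13.8418 rpm

value=13.84 rpm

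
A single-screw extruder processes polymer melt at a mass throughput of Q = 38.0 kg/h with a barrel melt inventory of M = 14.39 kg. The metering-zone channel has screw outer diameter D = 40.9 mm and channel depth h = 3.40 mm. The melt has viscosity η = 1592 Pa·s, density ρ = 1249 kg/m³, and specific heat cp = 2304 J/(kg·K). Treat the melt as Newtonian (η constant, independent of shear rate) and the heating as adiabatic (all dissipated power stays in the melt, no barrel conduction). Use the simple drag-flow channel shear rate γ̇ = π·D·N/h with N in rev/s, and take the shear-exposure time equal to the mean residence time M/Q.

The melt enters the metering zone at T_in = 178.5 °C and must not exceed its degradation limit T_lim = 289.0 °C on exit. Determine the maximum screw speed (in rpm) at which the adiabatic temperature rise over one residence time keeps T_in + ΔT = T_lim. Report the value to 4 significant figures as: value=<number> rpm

value=19.22 rpm

Throughput in SI: Q_s = 38.0 kg/h ÷ 3600 s/h = 0.0105556 kg/s
Mean residence time: t_res = M/Q_s = 14.39 kg / 0.0105556 kg/s = 1363.26 s
D = 40.9 mm = 0.0409 m;  h = 3.40 mm = 0.0034 m
Allowable rise: ΔT_a = T_lim − T_in = 289.0 − 178.5 = 110.5 K
γ̇_max² = ΔT_a·ρ·cp / (η·t_res) = [110.5 × 1249 × 2304] / [1592 × 1363.26] = 146.516 s⁻²
Take the square root: γ̇_max = √(146.516) = 12.1044 s⁻¹
N_max = γ̇_max·h / (π·D) = 12.1044 · 0.0034 / (π · 0.0409) = 0.320293 rev/s = 19.2176 rpm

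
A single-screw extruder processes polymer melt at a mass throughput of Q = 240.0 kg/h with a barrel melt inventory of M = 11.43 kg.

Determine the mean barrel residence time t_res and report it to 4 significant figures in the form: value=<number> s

Throughput in SI: Q_s = 240.0 kg/h ÷ 3600 s/h = 0.0666667 kg/s
t_res = M / Q_s = 11.43 / 0.0666667 = 171.45 s

value=171.4 s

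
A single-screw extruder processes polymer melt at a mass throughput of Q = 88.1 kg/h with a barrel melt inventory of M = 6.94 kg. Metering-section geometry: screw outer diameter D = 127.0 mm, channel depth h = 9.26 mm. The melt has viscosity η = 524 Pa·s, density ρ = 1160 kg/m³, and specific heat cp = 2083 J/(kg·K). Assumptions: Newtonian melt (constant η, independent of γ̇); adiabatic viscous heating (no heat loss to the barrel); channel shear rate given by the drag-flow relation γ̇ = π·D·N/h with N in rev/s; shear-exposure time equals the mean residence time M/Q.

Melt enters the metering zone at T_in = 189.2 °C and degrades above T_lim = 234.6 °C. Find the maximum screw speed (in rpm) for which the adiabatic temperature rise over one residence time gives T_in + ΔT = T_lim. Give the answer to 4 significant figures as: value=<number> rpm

value=37.84 rpm

Convert throughput: Q = 88.1 kg/h = 88.1/3600 = 0.0244722 kg/s
t_res = M / Q_s = 6.94 ÷ 0.0244722 = 283.587 s
Convert to metres: D = 0.127 m, h = 0.00926 m
ΔT_a = T_lim − T_in = 234.6 °C − 189.2 °C = 45.4 K
Invert ΔT = ηγ̇²t_res/(ρcp) for γ̇: γ̇_max² = ΔT_a ρ cp / (η t_res) = 45.4·1160·2083 / (524·283.587) = 738.22 s⁻²
γ̇_max = sqrt(738.22) = 27.1702 s⁻¹
N_max = γ̇_max·h / (π·D) = 27.1702 · 0.00926 / (π · 0.127) = 0.630595 rev/s = 37.8357 rpm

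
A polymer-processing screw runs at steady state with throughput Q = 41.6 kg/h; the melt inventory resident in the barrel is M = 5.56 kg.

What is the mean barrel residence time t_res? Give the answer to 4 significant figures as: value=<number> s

Convert throughput: Q = 41.6 kg/h = 41.6/3600 = 0.0115556 kg/s
t_res = M / Q_s = 5.56 / 0.0115556 = 481.154 s

value=481.2 s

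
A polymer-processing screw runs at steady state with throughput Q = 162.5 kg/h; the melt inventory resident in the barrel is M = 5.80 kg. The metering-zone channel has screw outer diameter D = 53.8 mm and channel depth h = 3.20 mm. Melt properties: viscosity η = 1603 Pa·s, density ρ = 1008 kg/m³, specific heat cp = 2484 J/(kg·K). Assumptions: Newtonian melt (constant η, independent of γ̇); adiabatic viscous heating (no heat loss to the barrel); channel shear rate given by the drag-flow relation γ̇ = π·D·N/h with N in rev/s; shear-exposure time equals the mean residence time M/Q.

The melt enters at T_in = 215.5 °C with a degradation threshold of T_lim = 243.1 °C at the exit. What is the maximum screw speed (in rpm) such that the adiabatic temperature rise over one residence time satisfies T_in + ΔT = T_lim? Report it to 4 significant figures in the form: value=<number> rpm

value=20.81 rpm

Convert throughput: Q = 162.5 kg/h = 162.5/3600 = 0.0451389 kg/s
t_res = M / Q_s = 5.80 ÷ 0.0451389 = 128.492 s
Convert to metres: D = 0.0538 m, h = 0.0032 m
Allowable rise: ΔT_a = T_lim − T_in = 243.1 − 215.5 = 27.6 K
Invert ΔT = ηγ̇²t_res/(ρcp) for γ̇: γ̇_max² = ΔT_a ρ cp / (η t_res) = 27.6·1008·2484 / (1603·128.492) = 335.514 s⁻²
Take the square root: γ̇_max = √(335.514) = 18.317 s⁻¹
N_max = γ̇_max·h / (π·D) = 18.317 · 0.0032 / (π · 0.0538) = 0.346795 rev/s = 20.8077 rpm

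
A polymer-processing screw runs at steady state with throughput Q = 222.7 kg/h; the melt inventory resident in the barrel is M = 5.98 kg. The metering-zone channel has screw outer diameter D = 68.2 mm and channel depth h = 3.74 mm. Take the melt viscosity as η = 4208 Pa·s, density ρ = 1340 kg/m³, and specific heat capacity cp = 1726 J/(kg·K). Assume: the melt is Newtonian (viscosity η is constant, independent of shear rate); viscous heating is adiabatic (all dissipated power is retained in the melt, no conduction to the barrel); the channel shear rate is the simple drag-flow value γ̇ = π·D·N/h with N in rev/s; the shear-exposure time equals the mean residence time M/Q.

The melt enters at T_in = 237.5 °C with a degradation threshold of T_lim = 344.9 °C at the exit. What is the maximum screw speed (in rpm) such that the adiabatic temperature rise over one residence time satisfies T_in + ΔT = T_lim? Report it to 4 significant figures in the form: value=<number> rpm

value=25.88 rpm

Convert throughput: Q = 222.7 kg/h = 222.7/3600 = 0.0618611 kg/s
t_res = M / Q_s = 5.98 ÷ 0.0618611 = 96.6682 s
D = 68.2 mm = 0.0682 m;  h = 3.74 mm = 0.00374 m
ΔT_a = T_lim − T_in = 344.9 − 237.5 = 107.4 K
Invert ΔT = ηγ̇²t_res/(ρcp) for γ̇: γ̇_max² = ΔT_a ρ cp / (η t_res) = 107.4·1340·1726 / (4208·96.6682) = 610.648 s⁻²
γ̇_max = sqrt(610.648) = 24.7113 s⁻¹
N_max = γ̇_max h / (πD) = 24.7113·0.00374/(π·0.0682) = 0.431353 rev/s → ×60 = 25.8812 rpm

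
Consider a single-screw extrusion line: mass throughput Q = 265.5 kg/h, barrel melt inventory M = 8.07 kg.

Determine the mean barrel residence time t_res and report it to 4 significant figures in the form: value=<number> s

value=109.4 s

Throughput in SI: Q_s = 265.5 kg/h ÷ 3600 s/h = 0.07375 kg/s
t_res = M / Q_s = 8.07 / 0.07375 = 109.424 s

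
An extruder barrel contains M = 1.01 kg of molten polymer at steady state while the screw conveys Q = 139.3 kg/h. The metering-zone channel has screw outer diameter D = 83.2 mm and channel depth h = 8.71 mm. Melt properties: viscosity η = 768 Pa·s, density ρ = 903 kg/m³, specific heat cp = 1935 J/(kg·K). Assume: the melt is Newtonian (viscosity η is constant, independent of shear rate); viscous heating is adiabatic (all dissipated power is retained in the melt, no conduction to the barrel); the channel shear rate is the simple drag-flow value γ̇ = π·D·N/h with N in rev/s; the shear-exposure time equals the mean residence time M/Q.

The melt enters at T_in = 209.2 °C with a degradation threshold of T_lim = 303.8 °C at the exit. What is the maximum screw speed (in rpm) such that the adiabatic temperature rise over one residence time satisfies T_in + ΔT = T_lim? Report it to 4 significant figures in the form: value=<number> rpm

Throughput in SI: Q_s = 139.3 kg/h ÷ 3600 s/h = 0.0386944 kg/s
t_res = M / Q_s = 1.01 ÷ 0.0386944 = 26.1019 s
Convert to metres: D = 0.0832 m, h = 0.00871 m
Allowable rise: ΔT_a = T_lim − T_in = 303.8 − 209.2 = 94.6 K
γ̇_max² = ΔT_a·ρ·cp / (η·t_res) = [94.6 × 903 × 1935] / [768 × 26.1019] = 8245.67 s⁻²
γ̇_max = √8245.67 = 90.8057 s⁻¹
N_max = γ̇_max h / (πD) = 90.8057·0.00871/(π·0.0832) = 3.02592 rev/s → ×60 = 181.555 rpm

value=181.6 rpm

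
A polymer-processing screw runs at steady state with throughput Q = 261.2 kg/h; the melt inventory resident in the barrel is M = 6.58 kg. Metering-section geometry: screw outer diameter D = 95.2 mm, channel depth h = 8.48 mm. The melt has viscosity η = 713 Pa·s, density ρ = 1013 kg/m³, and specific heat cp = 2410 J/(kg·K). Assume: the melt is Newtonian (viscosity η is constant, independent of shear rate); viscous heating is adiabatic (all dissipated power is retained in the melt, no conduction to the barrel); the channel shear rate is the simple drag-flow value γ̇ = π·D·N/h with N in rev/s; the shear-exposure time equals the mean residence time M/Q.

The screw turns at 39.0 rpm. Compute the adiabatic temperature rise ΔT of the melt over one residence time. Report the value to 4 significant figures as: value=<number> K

Q_s = Q / 3600 = 261.2 / 3600 = 0.0725556 kg/s
t_res = M / Q_s = 6.58 / 0.0725556 = 90.6891 s
Convert to SI: D = 0.0952 m, h = 0.00848 m, N = 39.0/60 = 0.65 rev/s
γ̇ = π·D·N / h = π · 0.0952 · 0.65 / 0.00848 = 22.9247 s⁻¹
ΔT = η·γ̇²·t_res/(ρ·cp) = [713 × 22.9247² × 90.6891] / [1013 × 2410] = 13.9196 K

value=13.92 K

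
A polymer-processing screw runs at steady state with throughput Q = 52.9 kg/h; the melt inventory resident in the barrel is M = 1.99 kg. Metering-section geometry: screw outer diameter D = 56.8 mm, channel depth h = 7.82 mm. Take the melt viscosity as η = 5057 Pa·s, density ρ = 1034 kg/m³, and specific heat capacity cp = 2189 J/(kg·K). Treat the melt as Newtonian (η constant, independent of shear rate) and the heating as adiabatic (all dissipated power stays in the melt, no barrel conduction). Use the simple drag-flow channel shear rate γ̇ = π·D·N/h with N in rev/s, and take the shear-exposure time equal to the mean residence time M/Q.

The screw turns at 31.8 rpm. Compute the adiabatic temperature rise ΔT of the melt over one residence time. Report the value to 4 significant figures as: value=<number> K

Q_s = Q / 3600 = 52.9 / 3600 = 0.0146944 kg/s
t_res = M / Q_s = 1.99 ÷ 0.0146944 = 135.425 s
Convert to SI: D = 0.0568 m, h = 0.00782 m, N = 31.8/60 = 0.53 rev/s
γ̇ = π·D·N / h = π · 0.0568 · 0.53 / 0.00782 = 12.0939 s⁻¹
ΔT = η·γ̇²·t_res / (ρ·cp) = 5057 · (12.0939)² · 135.425 / (1034 · 2189) = 44.2549 K

value=44.25 K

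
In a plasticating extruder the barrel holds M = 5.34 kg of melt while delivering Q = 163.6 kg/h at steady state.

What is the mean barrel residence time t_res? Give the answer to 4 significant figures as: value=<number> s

value=117.5 s

Q_s = Q / 3600 = 163.6 / 3600 = 0.0454444 kg/s
t_res = M / Q_s = 5.34 ÷ 0.0454444 = 117.506 s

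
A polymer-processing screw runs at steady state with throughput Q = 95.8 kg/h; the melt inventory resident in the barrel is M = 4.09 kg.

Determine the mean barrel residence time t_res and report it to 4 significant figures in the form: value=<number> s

Throughput in SI: Q_s = 95.8 kg/h ÷ 3600 s/h = 0.0266111 kg/s
t_res = M / Q_s = 4.09 / 0.0266111 = 153.695 s

value=153.7 s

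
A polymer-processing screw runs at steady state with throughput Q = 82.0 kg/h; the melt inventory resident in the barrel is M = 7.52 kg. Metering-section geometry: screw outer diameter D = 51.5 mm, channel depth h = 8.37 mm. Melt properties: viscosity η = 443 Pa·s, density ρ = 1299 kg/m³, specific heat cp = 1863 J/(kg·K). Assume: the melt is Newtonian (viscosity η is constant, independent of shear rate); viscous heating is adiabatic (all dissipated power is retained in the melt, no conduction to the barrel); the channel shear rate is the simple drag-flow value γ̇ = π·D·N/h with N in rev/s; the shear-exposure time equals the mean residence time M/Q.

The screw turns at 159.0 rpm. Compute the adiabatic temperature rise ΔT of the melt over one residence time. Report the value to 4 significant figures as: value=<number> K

value=158.6 K

Q_s = Q / 3600 = 82.0 / 3600 = 0.0227778 kg/s
Mean residence time: t_res = M/Q_s = 7.52 kg / 0.0227778 kg/s = 330.146 s
Geometry in metres: D = 51.5 mm → 0.0515 m, h = 8.37 mm → 0.00837 m; screw speed N = 159.0 rpm = 2.65 rev/s
γ̇ = π·D·N / h = π · 0.0515 · 2.65 / 0.00837 = 51.2245 s⁻¹
ΔT = η·γ̇²·t_res/(ρ·cp) = [443 × 51.2245² × 330.146] / [1299 × 1863] = 158.578 K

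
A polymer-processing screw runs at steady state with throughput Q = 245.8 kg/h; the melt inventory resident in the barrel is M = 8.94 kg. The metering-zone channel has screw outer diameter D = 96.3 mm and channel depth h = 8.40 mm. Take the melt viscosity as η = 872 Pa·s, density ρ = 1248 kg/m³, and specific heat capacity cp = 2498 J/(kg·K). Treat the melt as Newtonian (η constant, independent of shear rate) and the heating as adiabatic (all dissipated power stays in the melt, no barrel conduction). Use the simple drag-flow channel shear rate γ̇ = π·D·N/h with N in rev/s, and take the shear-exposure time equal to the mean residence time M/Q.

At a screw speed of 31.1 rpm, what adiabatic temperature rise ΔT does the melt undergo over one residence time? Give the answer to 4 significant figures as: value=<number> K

Q_s = Q / 3600 = 245.8 / 3600 = 0.0682778 kg/s
t_res = M / Q_s = 8.94 ÷ 0.0682778 = 130.936 s
Convert to SI: D = 0.0963 m, h = 0.0084 m, N = 31.1/60 = 0.518333 rev/s
γ̇ = π D N / h = (π)(0.0963)(0.518333) / 0.0084 = 18.6684 s⁻¹
ΔT = η·γ̇²·t_res/(ρ·cp) = [872 × 18.6684² × 130.936] / [1248 × 2498] = 12.7638 K

value=12.76 K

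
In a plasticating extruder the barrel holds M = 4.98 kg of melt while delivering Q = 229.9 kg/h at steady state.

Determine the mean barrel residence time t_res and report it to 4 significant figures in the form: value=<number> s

value=77.98 s

Convert throughput: Q = 229.9 kg/h = 229.9/3600 = 0.0638611 kg/s
Mean residence time: t_res = M/Q_s = 4.98 kg / 0.0638611 kg/s = 77.9817 s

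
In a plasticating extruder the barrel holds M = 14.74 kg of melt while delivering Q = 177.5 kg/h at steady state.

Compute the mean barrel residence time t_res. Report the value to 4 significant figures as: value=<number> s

Throughput in SI: Q_s = 177.5 kg/h ÷ 3600 s/h = 0.0493056 kg/s
t_res = M / Q_s = 14.74 / 0.0493056 = 298.952 s

value=299.0 s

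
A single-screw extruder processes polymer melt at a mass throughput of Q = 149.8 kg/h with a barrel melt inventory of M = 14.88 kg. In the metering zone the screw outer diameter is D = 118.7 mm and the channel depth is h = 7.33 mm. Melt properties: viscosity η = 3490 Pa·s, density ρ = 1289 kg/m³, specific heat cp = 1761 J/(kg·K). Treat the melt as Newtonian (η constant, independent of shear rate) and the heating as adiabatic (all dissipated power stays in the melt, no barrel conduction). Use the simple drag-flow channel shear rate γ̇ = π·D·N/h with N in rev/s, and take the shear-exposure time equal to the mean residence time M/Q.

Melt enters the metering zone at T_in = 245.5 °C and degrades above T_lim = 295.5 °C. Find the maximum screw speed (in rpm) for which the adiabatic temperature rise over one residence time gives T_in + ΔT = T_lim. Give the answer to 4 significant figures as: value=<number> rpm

value=11.25 rpm

Q_s = Q / 3600 = 149.8 / 3600 = 0.0416111 kg/s
t_res = M / Q_s = 14.88 ÷ 0.0416111 = 357.597 s
D = 118.7 mm = 0.1187 m;  h = 7.33 mm = 0.00733 m
Allowable rise: ΔT_a = T_lim − T_in = 295.5 − 245.5 = 50 K
γ̇_max² = ΔT_a·ρ·cp/(η·t_res) = 50·1289·1761/(3490·357.597) = 90.9417 s⁻²
γ̇_max = √90.9417 = 9.53634 s⁻¹
N_max = γ̇_max·h / (π·D) = 9.53634 · 0.00733 / (π · 0.1187) = 0.18745 rev/s = 11.247 rpm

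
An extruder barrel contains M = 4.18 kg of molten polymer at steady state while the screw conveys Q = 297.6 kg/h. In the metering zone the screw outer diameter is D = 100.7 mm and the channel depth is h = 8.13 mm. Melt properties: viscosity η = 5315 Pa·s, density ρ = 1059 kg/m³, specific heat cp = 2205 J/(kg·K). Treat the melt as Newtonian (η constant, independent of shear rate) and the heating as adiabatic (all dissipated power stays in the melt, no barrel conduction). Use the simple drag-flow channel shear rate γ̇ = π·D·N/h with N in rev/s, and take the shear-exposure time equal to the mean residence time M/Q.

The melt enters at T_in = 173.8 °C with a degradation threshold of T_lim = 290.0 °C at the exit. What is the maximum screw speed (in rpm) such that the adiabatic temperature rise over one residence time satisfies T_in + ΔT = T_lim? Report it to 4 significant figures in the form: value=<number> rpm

value=48.99 rpm

Q_s = Q / 3600 = 297.6 / 3600 = 0.0826667 kg/s
t_res = M / Q_s = 4.18 ÷ 0.0826667 = 50.5645 s
Geometry in SI: D = 100.7 mm → 0.1007 m, h = 8.13 mm → 0.00813 m
ΔT_a = T_lim − T_in = 290.0 °C − 173.8 °C = 116.2 K
Invert ΔT = ηγ̇²t_res/(ρcp) for γ̇: γ̇_max² = ΔT_a ρ cp / (η t_res) = 116.2·1059·2205 / (5315·50.5645) = 1009.63 s⁻²
Take the square root: γ̇_max = √(1009.63) = 31.7747 s⁻¹
N_max = γ̇_max h / (πD) = 31.7747·0.00813/(π·0.1007) = 0.816567 rev/s → ×60 = 48.994 rpm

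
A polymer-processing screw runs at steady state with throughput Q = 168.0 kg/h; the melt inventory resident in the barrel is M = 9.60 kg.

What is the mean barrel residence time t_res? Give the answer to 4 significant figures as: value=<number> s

Throughput in SI: Q_s = 168.0 kg/h ÷ 3600 s/h = 0.0466667 kg/s
Mean residence time: t_res = M/Q_s = 9.60 kg / 0.0466667 kg/s = 205.714 s

value=205.7 s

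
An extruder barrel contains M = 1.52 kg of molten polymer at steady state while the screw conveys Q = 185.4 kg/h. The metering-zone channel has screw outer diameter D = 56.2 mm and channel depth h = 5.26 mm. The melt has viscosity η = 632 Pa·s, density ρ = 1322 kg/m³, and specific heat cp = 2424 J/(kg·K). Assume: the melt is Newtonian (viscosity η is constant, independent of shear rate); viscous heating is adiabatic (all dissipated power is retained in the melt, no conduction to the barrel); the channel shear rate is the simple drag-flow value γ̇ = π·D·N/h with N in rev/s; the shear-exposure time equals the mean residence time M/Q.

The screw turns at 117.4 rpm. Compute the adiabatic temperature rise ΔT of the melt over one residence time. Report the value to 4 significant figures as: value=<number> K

value=25.11 K

Q_s = Q / 3600 = 185.4 / 3600 = 0.0515 kg/s
t_res = M / Q_s = 1.52 / 0.0515 = 29.5146 s
Geometry in metres: D = 56.2 mm → 0.0562 m, h = 5.26 mm → 0.00526 m; screw speed N = 117.4 rpm = 1.95667 rev/s
γ̇ = π·D·N / h = π · 0.0562 · 1.95667 / 0.00526 = 65.6776 s⁻¹
ΔT = η·γ̇²·t_res / (ρ·cp) = 632 · (65.6776)² · 29.5146 / (1322 · 2424) = 25.1087 K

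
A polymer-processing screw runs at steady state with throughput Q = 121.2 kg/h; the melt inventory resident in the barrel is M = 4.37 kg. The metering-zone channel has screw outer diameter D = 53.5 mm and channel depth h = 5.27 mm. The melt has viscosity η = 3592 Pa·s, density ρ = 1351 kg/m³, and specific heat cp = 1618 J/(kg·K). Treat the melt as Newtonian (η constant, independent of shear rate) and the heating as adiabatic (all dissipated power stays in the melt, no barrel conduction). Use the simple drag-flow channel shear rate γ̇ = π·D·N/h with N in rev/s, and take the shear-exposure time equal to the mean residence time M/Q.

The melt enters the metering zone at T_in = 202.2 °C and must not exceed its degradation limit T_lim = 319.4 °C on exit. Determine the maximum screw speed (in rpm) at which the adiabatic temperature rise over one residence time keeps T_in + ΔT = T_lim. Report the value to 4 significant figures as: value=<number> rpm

Q_s = Q / 3600 = 121.2 / 3600 = 0.0336667 kg/s
t_res = M / Q_s = 4.37 ÷ 0.0336667 = 129.802 s
D = 53.5 mm = 0.0535 m;  h = 5.27 mm = 0.00527 m
ΔT_a = T_lim − T_in = 319.4 − 202.2 = 117.2 K
Invert ΔT = ηγ̇²t_res/(ρcp) for γ̇: γ̇_max² = ΔT_a ρ cp / (η t_res) = 117.2·1351·1618 / (3592·129.802) = 549.47 s⁻²
γ̇_max = √549.47 = 23.4408 s⁻¹
N_max = γ̇_max·h / (π·D) = 23.4408 · 0.00527 / (π · 0.0535) = 0.734986 rev/s = 44.0991 rpm

value=44.10 rpm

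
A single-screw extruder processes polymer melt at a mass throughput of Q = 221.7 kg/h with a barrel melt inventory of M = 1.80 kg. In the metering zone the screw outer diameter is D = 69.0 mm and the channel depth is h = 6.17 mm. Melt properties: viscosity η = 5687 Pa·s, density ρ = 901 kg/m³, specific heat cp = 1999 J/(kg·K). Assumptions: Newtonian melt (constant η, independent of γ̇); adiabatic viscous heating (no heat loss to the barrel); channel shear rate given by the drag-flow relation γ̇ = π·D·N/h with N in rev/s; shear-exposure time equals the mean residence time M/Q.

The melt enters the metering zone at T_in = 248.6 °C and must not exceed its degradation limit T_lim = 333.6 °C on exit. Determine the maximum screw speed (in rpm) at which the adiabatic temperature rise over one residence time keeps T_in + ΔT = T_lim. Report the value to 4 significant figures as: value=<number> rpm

Throughput in SI: Q_s = 221.7 kg/h ÷ 3600 s/h = 0.0615833 kg/s
t_res = M / Q_s = 1.80 ÷ 0.0615833 = 29.2287 s
Geometry in SI: D = 69.0 mm → 0.069 m, h = 6.17 mm → 0.00617 m
Allowable rise: ΔT_a = T_lim − T_in = 333.6 − 248.6 = 85 K
γ̇_max² = ΔT_a·ρ·cp / (η·t_res) = [85 × 901 × 1999] / [5687 × 29.2287] = 921.009 s⁻²
γ̇_max = sqrt(921.009) = 30.3481 s⁻¹
Solve γ̇ = πDN/h for N: N_max = γ̇_max·h/(π·D) = 30.3481 × 0.00617 / (π × 0.069) = 0.86381 rev/s = 51.8286 rpm

value=51.83 rpm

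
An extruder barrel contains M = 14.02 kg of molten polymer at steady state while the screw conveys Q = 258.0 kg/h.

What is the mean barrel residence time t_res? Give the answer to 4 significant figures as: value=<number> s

Q_s = Q / 3600 = 258.0 / 3600 = 0.0716667 kg/s
t_res = M / Q_s = 14.02 ÷ 0.0716667 = 195.628 s

value=195.6 s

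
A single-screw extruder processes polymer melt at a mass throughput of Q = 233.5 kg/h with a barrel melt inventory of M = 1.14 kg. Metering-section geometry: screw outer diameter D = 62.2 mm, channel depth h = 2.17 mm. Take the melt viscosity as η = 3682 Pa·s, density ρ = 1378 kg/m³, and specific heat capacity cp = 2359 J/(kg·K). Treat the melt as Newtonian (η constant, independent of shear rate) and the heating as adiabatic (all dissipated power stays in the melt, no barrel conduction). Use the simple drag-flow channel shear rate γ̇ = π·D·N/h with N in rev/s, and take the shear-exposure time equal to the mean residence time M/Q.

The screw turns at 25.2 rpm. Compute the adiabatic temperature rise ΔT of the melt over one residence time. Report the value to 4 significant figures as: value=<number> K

Convert throughput: Q = 233.5 kg/h = 233.5/3600 = 0.0648611 kg/s
t_res = M / Q_s = 1.14 / 0.0648611 = 17.576 s
Convert to SI: D = 0.0622 m, h = 0.00217 m, N = 25.2/60 = 0.42 rev/s
γ̇ = π·D·N / h = π · 0.0622 · 0.42 / 0.00217 = 37.8207 s⁻¹
Adiabatic rise: ΔT = η γ̇² t_res / (ρ cp) = 3682·(37.8207)²·17.576 / (1378·2359) = 28.4765 K

value=28.48 K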